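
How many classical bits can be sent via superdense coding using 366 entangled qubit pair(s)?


Superdense coding allows 2 classical bits per shared entangled pair.
366 pair(s) -> 2 * 366 = 732 classical bits

732


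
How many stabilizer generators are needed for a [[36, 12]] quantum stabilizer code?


For an [[n,k]] stabilizer code:
Number of stabilizer generators = n - k
= 36 - 12
= 24

24


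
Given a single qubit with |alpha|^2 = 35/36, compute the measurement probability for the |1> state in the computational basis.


|alpha|^2 = 35/36 = 0.9722
|beta|^2 = 1 - 35/36 = 1/36 = 0.0278
P(|1>) = |beta|^2 = 0.0278

0.0278


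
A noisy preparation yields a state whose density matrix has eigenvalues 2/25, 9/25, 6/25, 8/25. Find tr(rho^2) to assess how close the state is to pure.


tr(rho^2) = sum of eigenvalues squared
= (2/25)^2 + (9/25)^2 + (6/25)^2 + (8/25)^2
= (4 + 81 + 36 + 64) / 625
= 185/625
= 0.2960

0.2960


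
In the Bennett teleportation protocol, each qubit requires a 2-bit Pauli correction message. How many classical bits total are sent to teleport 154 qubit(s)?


Quantum teleportation requires 2 classical bits per qubit teleported.
154 qubit(s) -> 2 * 154 = 308 classical bits

308


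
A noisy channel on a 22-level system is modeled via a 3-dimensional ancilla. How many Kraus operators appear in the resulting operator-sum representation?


Tracing out the environment in an orthonormal basis {|i>_E} gives Kraus operators K_i = <i|_E U |0>_E.
Number of Kraus operators = dim(H_env) = d_env
= 3

3


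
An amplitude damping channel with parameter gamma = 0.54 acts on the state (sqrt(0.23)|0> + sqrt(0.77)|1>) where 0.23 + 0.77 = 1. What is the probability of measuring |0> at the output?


For amplitude damping with parameter gamma on state sqrt(a)|0> + sqrt(b)|1>:
alpha^2 = 0.23, beta^2 = 0.77
P(|0>) = alpha^2 + gamma * beta^2
= 0.23 + 0.54 * 0.77
= 0.23 + 0.4158
= 0.6458

0.6458


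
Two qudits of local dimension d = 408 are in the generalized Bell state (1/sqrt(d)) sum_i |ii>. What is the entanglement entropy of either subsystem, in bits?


For a maximally entangled state in d x d:
S = log2(d) = log2(408)
= 8.6724

8.6724


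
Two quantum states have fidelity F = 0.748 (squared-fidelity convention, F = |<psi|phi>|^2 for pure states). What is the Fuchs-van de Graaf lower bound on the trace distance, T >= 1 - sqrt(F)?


Fuchs-van de Graaf (squared-fidelity convention): 1 - sqrt(F) <= T <= sqrt(1 - F).
Lower bound: T >= 1 - sqrt(F)
sqrt(F) = sqrt(0.748) = 0.8649
T >= 1 - 0.8649
T >= 0.1351

0.1351


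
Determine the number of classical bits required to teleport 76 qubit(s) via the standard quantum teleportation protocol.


Quantum teleportation requires 2 classical bits per qubit teleported.
76 qubit(s) -> 2 * 76 = 152 classical bits

152


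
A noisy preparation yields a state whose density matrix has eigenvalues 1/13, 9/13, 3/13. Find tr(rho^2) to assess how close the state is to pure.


tr(rho^2) = sum of eigenvalues squared
= (1/13)^2 + (9/13)^2 + (3/13)^2
= (1 + 81 + 9) / 169
= 91/169
= 0.5385

0.5385


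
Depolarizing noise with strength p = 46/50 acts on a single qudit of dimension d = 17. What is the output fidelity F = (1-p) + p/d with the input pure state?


F = (1-p) + p/d
= (1 - 0.9200) + 0.9200/17
= 0.0800 + 0.0541
= 0.1341

0.1341


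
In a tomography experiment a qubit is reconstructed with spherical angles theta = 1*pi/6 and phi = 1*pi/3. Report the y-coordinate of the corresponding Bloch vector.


theta = 0.5236, phi = 1.0472
r_y = sin(theta)*sin(phi) = 0.5000 * 0.8660
r_y = 0.4330

0.4330


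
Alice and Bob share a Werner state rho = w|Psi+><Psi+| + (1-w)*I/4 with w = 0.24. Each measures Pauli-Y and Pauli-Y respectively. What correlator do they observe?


|Psi+> = (|01> + |10>)/sqrt(2)
For the pure Bell state, <Y_A Y_B> = +1 (Bell-state Pauli correlator).
The maximally-mixed part I/4 has tr(I/4 * P tensor P) = 0 for any traceless Pauli P.
So <Y_A Y_B>_rho = w * (+1) + (1 - w) * 0
= 0.24 * (+1)
= 0.2400

0.2400


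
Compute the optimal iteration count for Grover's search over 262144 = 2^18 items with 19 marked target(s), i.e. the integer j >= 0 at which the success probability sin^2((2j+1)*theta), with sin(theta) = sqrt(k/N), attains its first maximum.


After j Grover iterations the success probability is P(j) = sin^2((2j+1)*theta), where sin(theta) = sqrt(k/N).
N = 2^18 = 262144, k = 19
sin(theta) = sqrt(k/N) = 0.008513474499
theta = arcsin(sqrt(k/N)) = 0.008513577344 rad
P(j) reaches its first maximum when (2j+1)*theta is as close as possible to pi/2, i.e. j = round(pi/(4*theta) - 1/2).
pi/(4*theta) - 1/2 = 91.7524
(For comparison, the common estimate pi/4 * sqrt(N/k) = 92.2535; the exact maximiser is used here.)
Optimal iterations = 92

92


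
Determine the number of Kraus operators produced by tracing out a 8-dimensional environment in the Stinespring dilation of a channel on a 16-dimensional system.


Tracing out the environment in an orthonormal basis {|i>_E} gives Kraus operators K_i = <i|_E U |0>_E.
Number of Kraus operators = dim(H_env) = d_env
= 8

8


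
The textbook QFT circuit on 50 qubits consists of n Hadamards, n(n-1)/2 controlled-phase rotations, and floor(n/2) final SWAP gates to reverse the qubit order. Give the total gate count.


Hadamard gates: 50
Controlled rotations: n*(n-1)/2 = 50*49/2 = 1225
SWAP gates: floor(n/2) = floor(50/2) = 25
Total = 50 + 1225 + 25
= 1300

1300


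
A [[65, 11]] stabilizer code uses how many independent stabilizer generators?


For an [[n,k]] stabilizer code:
Number of stabilizer generators = n - k
= 65 - 11
= 54

54


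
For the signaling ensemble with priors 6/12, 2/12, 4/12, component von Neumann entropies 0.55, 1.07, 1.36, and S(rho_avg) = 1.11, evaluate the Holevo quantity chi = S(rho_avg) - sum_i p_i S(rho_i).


chi = S(rho) - sum_i p_i * S(rho_i)
Weighted entropy = 6/12 * 0.55 + 2/12 * 1.07 + 4/12 * 1.36
= 0.9067
chi = 1.11 - 0.9067
= 0.2033

0.2033


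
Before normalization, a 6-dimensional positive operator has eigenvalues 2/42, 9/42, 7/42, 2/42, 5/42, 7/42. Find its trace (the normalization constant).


tr(M) = sum of eigenvalues
= 2/42 + 9/42 + 7/42 + 2/42 + 5/42 + 7/42
= 32/42
= 0.7619

0.7619


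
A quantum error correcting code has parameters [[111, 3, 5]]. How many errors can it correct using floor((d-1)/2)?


Code parameters: [[111, 3, 5]], distance d = 5.
Number of correctable errors = floor((d-1)/2)
= floor((5 - 1)/2)
= floor(4/2)
= 2

2


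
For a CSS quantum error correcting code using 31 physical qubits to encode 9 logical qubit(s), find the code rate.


Code rate R = k/n
= 9/31
= 0.2903

0.2903


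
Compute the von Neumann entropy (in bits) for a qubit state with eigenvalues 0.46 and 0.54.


S = -p*log2(p) - (1-p)*log2(1-p)
p = 0.4600, 1-p = 0.5400
= -0.4600 * log2(0.4600) - 0.5400 * log2(0.5400)
= -(-0.5153) - (-0.4800)
= 0.9954

0.9954


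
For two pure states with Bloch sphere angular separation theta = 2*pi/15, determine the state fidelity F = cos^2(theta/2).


For states separated by angle theta on Bloch sphere:
F = cos^2(theta/2)
theta = 2*pi/15 = 0.4189
theta/2 = 0.2094
cos(theta/2) = 0.9781
F = 0.9568

0.9568


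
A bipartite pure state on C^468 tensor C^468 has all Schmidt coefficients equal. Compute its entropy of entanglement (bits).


For a maximally entangled state in d x d:
S = log2(d) = log2(468)
= 8.8704

8.8704


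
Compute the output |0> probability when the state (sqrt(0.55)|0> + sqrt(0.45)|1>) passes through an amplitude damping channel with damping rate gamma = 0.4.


For amplitude damping with parameter gamma on state sqrt(a)|0> + sqrt(b)|1>:
alpha^2 = 0.55, beta^2 = 0.45
P(|0>) = alpha^2 + gamma * beta^2
= 0.55 + 0.4 * 0.45
= 0.55 + 0.1800
= 0.7300

0.7300


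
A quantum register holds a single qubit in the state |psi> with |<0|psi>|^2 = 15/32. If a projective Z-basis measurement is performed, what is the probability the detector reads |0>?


|alpha|^2 = 15/32 = 0.4688
|beta|^2 = 1 - 15/32 = 17/32 = 0.5312
P(|0>) = |alpha|^2 = 0.4688

0.4688


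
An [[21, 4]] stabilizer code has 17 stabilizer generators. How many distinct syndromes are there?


Each stabilizer generator gives a binary (+1 or -1) measurement outcome.
With 17 independent generators:
Total syndromes = 2^17
= 131072

131072


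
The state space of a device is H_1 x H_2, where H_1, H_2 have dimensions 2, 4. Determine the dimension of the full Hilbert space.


dim(H_1 x H_2) = 2 * 4
= 8

8


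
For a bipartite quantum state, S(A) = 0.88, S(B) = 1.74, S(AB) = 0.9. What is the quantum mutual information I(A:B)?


I(A:B) = S(A) + S(B) - S(AB)
= 0.88 + 1.74 - 0.9
= 1.7200

1.7200


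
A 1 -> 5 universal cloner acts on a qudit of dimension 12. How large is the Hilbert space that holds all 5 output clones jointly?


Output space = H^(tensor 5) where dim(H) = 12
dim = 12^5
= 144 (after 2 factors)
= 1728 (after 3 factors)
= 20736 (after 4 factors)
= 248832 (after 5 factors)
= 248832

248832


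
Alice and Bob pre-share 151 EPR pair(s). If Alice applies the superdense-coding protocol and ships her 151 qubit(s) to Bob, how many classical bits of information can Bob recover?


Superdense coding allows 2 classical bits per shared entangled pair.
151 pair(s) -> 2 * 151 = 302 classical bits

302


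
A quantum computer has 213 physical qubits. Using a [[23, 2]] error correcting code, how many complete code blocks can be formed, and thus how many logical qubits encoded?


Each code block uses 23 physical qubits for 2 logical qubit(s).
Number of complete blocks = floor(213 / 23) = 9
Logical qubits = 9 * 2
= 18

18


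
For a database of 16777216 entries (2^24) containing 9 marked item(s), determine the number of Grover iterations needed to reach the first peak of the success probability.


After j Grover iterations the success probability is P(j) = sin^2((2j+1)*theta), where sin(theta) = sqrt(k/N).
N = 2^24 = 16777216, k = 9
sin(theta) = sqrt(k/N) = 0.000732421875
theta = arcsin(sqrt(k/N)) = 0.0007324219405 rad
P(j) reaches its first maximum when (2j+1)*theta is as close as possible to pi/2, i.e. j = round(pi/(4*theta) - 1/2).
pi/(4*theta) - 1/2 = 1071.8302
(For comparison, the common estimate pi/4 * sqrt(N/k) = 1072.3303; the exact maximiser is used here.)
Optimal iterations = 1072

1072


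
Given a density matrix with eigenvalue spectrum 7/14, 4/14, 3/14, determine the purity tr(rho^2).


tr(rho^2) = sum of eigenvalues squared
= (7/14)^2 + (4/14)^2 + (3/14)^2
= (49 + 16 + 9) / 196
= 74/196
= 0.3776

0.3776


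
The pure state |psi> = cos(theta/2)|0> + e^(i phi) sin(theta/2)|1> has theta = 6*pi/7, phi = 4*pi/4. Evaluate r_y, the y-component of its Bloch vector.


theta = 2.6928, phi = 3.1416
r_y = sin(theta)*sin(phi) = 0.4339 * 0.0000
r_y = 0.0000

0.0000


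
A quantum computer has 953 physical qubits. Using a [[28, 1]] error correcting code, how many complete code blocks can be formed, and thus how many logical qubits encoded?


Each code block uses 28 physical qubits for 1 logical qubit(s).
Number of complete blocks = floor(953 / 28) = 34
Logical qubits = 34 * 1
= 34

34


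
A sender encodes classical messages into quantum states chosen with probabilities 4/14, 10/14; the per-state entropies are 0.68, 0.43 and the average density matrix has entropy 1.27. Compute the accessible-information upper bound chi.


chi = S(rho) - sum_i p_i * S(rho_i)
Weighted entropy = 4/14 * 0.68 + 10/14 * 0.43
= 0.5014
chi = 1.27 - 0.5014
= 0.7686

0.7686


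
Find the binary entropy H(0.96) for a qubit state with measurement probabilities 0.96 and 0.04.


S = -p*log2(p) - (1-p)*log2(1-p)
p = 0.9600, 1-p = 0.0400
= -0.9600 * log2(0.9600) - 0.0400 * log2(0.0400)
= -(-0.0565) - (-0.1858)
= 0.2423

0.2423


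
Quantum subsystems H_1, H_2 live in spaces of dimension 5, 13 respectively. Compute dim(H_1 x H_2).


dim(H_1 x H_2) = 5 * 13
= 65

65


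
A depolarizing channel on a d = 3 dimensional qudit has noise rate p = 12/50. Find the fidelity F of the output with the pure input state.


F = (1-p) + p/d
= (1 - 0.2400) + 0.2400/3
= 0.7600 + 0.0800
= 0.8400

0.8400


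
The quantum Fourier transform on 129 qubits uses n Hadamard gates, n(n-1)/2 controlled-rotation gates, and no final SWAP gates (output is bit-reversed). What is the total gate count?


Hadamard gates: 129
Controlled rotations: n*(n-1)/2 = 129*128/2 = 8256
SWAP gates: 0 (omitted)
Total = 129 + 8256
= 8385

8385


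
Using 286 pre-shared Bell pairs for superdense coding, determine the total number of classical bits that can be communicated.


Superdense coding allows 2 classical bits per shared entangled pair.
286 pair(s) -> 2 * 286 = 572 classical bits

572


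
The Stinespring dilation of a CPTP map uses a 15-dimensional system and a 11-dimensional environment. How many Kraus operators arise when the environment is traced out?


Tracing out the environment in an orthonormal basis {|i>_E} gives Kraus operators K_i = <i|_E U |0>_E.
Number of Kraus operators = dim(H_env) = d_env
= 11

11


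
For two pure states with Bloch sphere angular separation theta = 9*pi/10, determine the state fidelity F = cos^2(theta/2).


For states separated by angle theta on Bloch sphere:
F = cos^2(theta/2)
theta = 9*pi/10 = 2.8274
theta/2 = 1.4137
cos(theta/2) = 0.1564
F = 0.0245

0.0245


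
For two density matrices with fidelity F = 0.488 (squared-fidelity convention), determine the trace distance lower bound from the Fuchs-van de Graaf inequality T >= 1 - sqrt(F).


Fuchs-van de Graaf (squared-fidelity convention): 1 - sqrt(F) <= T <= sqrt(1 - F).
Lower bound: T >= 1 - sqrt(F)
sqrt(F) = sqrt(0.488) = 0.6986
T >= 1 - 0.6986
T >= 0.3014

0.3014


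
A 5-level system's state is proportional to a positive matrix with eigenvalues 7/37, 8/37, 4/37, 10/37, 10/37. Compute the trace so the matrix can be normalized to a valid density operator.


tr(M) = sum of eigenvalues
= 7/37 + 8/37 + 4/37 + 10/37 + 10/37
= 39/37
= 1.0541

1.0541


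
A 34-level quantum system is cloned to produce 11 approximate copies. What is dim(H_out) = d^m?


Output space = H^(tensor 11) where dim(H) = 34
dim = 34^11
= 1156 (after 2 factors)
= 39304 (after 3 factors)
= 1336336 (after 4 factors)
= 45435424 (after 5 factors)
= 1544804416 (after 6 factors)
= 52523350144 (after 7 factors)
= 1785793904896 (after 8 factors)
= 60716992766464 (after 9 factors)
= 2064377754059776 (after 10 factors)
= 70188843638032384 (after 11 factors)
= 70188843638032384

70188843638032384


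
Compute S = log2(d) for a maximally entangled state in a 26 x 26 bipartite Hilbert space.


For a maximally entangled state in d x d:
S = log2(d) = log2(26)
= 4.7004

4.7004


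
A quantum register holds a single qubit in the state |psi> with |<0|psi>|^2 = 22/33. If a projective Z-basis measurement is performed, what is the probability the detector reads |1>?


|alpha|^2 = 22/33 = 0.6667
|beta|^2 = 1 - 22/33 = 11/33 = 0.3333
P(|1>) = |beta|^2 = 0.3333

0.3333


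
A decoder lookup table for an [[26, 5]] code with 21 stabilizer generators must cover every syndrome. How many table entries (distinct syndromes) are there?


Each stabilizer generator gives a binary (+1 or -1) measurement outcome.
With 21 independent generators:
Total syndromes = 2^21
= 2097152

2097152


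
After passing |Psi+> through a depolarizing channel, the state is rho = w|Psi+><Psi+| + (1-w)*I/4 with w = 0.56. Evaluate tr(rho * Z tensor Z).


|Psi+> = (|01> + |10>)/sqrt(2)
For the pure Bell state, <Z_A Z_B> = -1 (Bell-state Pauli correlator).
The maximally-mixed part I/4 has tr(I/4 * P tensor P) = 0 for any traceless Pauli P.
So <Z_A Z_B>_rho = w * (-1) + (1 - w) * 0
= 0.56 * (-1)
= -0.5600

-0.5600


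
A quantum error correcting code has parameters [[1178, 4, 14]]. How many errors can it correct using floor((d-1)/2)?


Code parameters: [[1178, 4, 14]], distance d = 14.
Number of correctable errors = floor((d-1)/2)
= floor((14 - 1)/2)
= floor(13/2)
= 6

6


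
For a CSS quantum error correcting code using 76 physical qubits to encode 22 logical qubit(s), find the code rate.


Code rate R = k/n
= 22/76
= 0.2895

0.2895


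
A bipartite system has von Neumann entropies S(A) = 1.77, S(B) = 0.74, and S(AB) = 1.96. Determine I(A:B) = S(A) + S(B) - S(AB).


I(A:B) = S(A) + S(B) - S(AB)
= 1.77 + 0.74 - 1.96
= 0.5500

0.5500


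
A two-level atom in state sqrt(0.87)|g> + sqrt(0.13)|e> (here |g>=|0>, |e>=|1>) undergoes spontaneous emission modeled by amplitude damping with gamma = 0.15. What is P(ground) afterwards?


For amplitude damping with parameter gamma on state sqrt(a)|0> + sqrt(b)|1>:
alpha^2 = 0.87, beta^2 = 0.13
P(|0>) = alpha^2 + gamma * beta^2
= 0.87 + 0.15 * 0.13
= 0.87 + 0.0195
= 0.8895

0.8895


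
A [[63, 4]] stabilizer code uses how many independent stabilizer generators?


For an [[n,k]] stabilizer code:
Number of stabilizer generators = n - k
= 63 - 4
= 59

59


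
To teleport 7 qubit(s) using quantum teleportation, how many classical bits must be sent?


Quantum teleportation requires 2 classical bits per qubit teleported.
7 qubit(s) -> 2 * 7 = 14 classical bits

14


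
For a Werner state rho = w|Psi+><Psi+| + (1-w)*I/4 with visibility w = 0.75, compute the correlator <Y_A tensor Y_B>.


|Psi+> = (|01> + |10>)/sqrt(2)
For the pure Bell state, <Y_A Y_B> = +1 (Bell-state Pauli correlator).
The maximally-mixed part I/4 has tr(I/4 * P tensor P) = 0 for any traceless Pauli P.
So <Y_A Y_B>_rho = w * (+1) + (1 - w) * 0
= 0.75 * (+1)
= 0.7500

0.7500


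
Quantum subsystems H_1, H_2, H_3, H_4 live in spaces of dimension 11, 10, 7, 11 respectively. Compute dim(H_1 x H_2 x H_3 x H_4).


dim(H_1 x H_2 x H_3 x H_4) = 11 * 10 * 7 * 11
= 110 * 7 * 11
= 770 * 11
= 8470

8470


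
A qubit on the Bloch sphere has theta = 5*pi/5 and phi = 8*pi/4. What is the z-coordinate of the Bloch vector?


theta = 3.1416, phi = 6.2832
r_z = cos(theta) = -1.0000

-1.0000


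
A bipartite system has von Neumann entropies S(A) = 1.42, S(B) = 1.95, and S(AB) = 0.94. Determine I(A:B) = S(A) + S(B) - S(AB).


I(A:B) = S(A) + S(B) - S(AB)
= 1.42 + 1.95 - 0.94
= 2.4300

2.4300


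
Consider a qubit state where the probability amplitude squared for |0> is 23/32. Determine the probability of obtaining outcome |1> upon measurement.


|alpha|^2 = 23/32 = 0.7188
|beta|^2 = 1 - 23/32 = 9/32 = 0.2812
P(|1>) = |beta|^2 = 0.2812

0.2812


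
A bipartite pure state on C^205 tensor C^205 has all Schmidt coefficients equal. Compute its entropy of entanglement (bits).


For a maximally entangled state in d x d:
S = log2(d) = log2(205)
= 7.6795

7.6795


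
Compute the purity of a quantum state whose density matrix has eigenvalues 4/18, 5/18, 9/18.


tr(rho^2) = sum of eigenvalues squared
= (4/18)^2 + (5/18)^2 + (9/18)^2
= (16 + 25 + 81) / 324
= 122/324
= 0.3765

0.3765


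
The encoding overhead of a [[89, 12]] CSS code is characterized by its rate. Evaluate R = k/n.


Code rate R = k/n
= 12/89
= 0.1348

0.1348


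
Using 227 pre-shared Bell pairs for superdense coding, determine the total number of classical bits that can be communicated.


Superdense coding allows 2 classical bits per shared entangled pair.
227 pair(s) -> 2 * 227 = 454 classical bits

454


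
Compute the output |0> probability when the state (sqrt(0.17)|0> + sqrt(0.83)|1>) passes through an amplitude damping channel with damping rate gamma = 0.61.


For amplitude damping with parameter gamma on state sqrt(a)|0> + sqrt(b)|1>:
alpha^2 = 0.17, beta^2 = 0.83
P(|0>) = alpha^2 + gamma * beta^2
= 0.17 + 0.61 * 0.83
= 0.17 + 0.5063
= 0.6763

0.6763


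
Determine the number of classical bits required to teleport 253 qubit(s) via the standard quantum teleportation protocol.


Quantum teleportation requires 2 classical bits per qubit teleported.
253 qubit(s) -> 2 * 253 = 506 classical bits

506


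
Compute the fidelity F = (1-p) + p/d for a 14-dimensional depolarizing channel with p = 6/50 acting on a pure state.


F = (1-p) + p/d
= (1 - 0.1200) + 0.1200/14
= 0.8800 + 0.0086
= 0.8886

0.8886


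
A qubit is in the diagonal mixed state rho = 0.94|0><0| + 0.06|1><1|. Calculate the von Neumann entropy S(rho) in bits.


S = -p*log2(p) - (1-p)*log2(1-p)
p = 0.9400, 1-p = 0.0600
= -0.9400 * log2(0.9400) - 0.0600 * log2(0.0600)
= -(-0.0839) - (-0.2435)
= 0.3274

0.3274


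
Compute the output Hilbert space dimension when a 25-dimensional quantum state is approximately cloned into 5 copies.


Output space = H^(tensor 5) where dim(H) = 25
dim = 25^5
= 625 (after 2 factors)
= 15625 (after 3 factors)
= 390625 (after 4 factors)
= 9765625 (after 5 factors)
= 9765625

9765625


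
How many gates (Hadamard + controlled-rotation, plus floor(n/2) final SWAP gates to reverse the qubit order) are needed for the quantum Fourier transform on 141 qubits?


Hadamard gates: 141
Controlled rotations: n*(n-1)/2 = 141*140/2 = 9870
SWAP gates: floor(n/2) = floor(141/2) = 70
Total = 141 + 9870 + 70
= 10081

10081


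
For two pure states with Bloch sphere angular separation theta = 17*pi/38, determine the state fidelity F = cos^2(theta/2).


For states separated by angle theta on Bloch sphere:
F = cos^2(theta/2)
theta = 17*pi/38 = 1.4054
theta/2 = 0.7027
cos(theta/2) = 0.7631
F = 0.5823

0.5823


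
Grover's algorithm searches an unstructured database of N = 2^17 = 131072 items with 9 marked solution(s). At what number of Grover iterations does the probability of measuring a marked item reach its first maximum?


After j Grover iterations the success probability is P(j) = sin^2((2j+1)*theta), where sin(theta) = sqrt(k/N).
N = 2^17 = 131072, k = 9
sin(theta) = sqrt(k/N) = 0.008286407592
theta = arcsin(sqrt(k/N)) = 0.008286502425 rad
P(j) reaches its first maximum when (2j+1)*theta is as close as possible to pi/2, i.e. j = round(pi/(4*theta) - 1/2).
pi/(4*theta) - 1/2 = 94.2804
(For comparison, the common estimate pi/4 * sqrt(N/k) = 94.7815; the exact maximiser is used here.)
Optimal iterations = 94

94


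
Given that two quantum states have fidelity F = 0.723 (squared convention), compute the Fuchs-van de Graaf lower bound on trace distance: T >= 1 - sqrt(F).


Fuchs-van de Graaf (squared-fidelity convention): 1 - sqrt(F) <= T <= sqrt(1 - F).
Lower bound: T >= 1 - sqrt(F)
sqrt(F) = sqrt(0.723) = 0.8503
T >= 1 - 0.8503
T >= 0.1497

0.1497


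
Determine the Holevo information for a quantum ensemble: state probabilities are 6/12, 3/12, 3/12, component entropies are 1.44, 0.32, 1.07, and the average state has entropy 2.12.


chi = S(rho) - sum_i p_i * S(rho_i)
Weighted entropy = 6/12 * 1.44 + 3/12 * 0.32 + 3/12 * 1.07
= 1.0675
chi = 2.12 - 1.0675
= 1.0525

1.0525


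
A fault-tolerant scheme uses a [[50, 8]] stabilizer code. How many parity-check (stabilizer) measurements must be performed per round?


For an [[n,k]] stabilizer code:
Number of stabilizer generators = n - k
= 50 - 8
= 42

42


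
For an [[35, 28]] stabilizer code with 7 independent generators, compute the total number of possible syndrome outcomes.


Each stabilizer generator gives a binary (+1 or -1) measurement outcome.
With 7 independent generators:
Total syndromes = 2^7
= 128

128


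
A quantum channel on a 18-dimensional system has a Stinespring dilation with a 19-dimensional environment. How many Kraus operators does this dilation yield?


Tracing out the environment in an orthonormal basis {|i>_E} gives Kraus operators K_i = <i|_E U |0>_E.
Number of Kraus operators = dim(H_env) = d_env
= 19

19


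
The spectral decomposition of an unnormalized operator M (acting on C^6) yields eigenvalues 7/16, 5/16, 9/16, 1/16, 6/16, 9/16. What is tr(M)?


tr(M) = sum of eigenvalues
= 7/16 + 5/16 + 9/16 + 1/16 + 6/16 + 9/16
= 37/16
= 2.3125

2.3125


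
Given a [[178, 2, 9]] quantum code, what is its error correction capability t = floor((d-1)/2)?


Code parameters: [[178, 2, 9]], distance d = 9.
Number of correctable errors = floor((d-1)/2)
= floor((9 - 1)/2)
= floor(8/2)
= 4

4


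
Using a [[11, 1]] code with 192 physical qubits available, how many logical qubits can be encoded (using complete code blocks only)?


Each code block uses 11 physical qubits for 1 logical qubit(s).
Number of complete blocks = floor(192 / 11) = 17
Logical qubits = 17 * 1
= 17

17


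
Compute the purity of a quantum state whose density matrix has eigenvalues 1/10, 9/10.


tr(rho^2) = sum of eigenvalues squared
= (1/10)^2 + (9/10)^2
= (1 + 81) / 100
= 82/100
= 0.8200

0.8200


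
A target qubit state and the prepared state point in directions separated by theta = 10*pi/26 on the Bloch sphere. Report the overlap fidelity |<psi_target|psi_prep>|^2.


For states separated by angle theta on Bloch sphere:
F = cos^2(theta/2)
theta = 10*pi/26 = 1.2083
theta/2 = 0.6042
cos(theta/2) = 0.8230
F = 0.6773

0.6773


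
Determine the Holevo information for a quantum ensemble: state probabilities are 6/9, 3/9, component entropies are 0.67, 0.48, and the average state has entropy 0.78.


chi = S(rho) - sum_i p_i * S(rho_i)
Weighted entropy = 6/9 * 0.67 + 3/9 * 0.48
= 0.6067
chi = 0.78 - 0.6067
= 0.1733

0.1733


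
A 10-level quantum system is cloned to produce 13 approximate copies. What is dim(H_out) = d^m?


Output space = H^(tensor 13) where dim(H) = 10
dim = 10^13
= 100 (after 2 factors)
= 1000 (after 3 factors)
= 10000 (after 4 factors)
= 100000 (after 5 factors)
= 1000000 (after 6 factors)
= 10000000 (after 7 factors)
= 100000000 (after 8 factors)
= 1000000000 (after 9 factors)
= 10000000000 (after 10 factors)
= 100000000000 (after 11 factors)
= 1000000000000 (after 12 factors)
= 10000000000000 (after 13 factors)
= 10000000000000

10000000000000


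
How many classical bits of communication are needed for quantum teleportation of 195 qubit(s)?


Quantum teleportation requires 2 classical bits per qubit teleported.
195 qubit(s) -> 2 * 195 = 390 classical bits

390


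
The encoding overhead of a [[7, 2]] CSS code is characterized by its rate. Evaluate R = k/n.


Code rate R = k/n
= 2/7
= 0.2857

0.2857


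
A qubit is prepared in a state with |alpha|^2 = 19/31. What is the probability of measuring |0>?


|alpha|^2 = 19/31 = 0.6129
|beta|^2 = 1 - 19/31 = 12/31 = 0.3871
P(|0>) = |alpha|^2 = 0.6129

0.6129


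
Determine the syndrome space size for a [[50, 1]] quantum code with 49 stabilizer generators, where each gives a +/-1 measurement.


Each stabilizer generator gives a binary (+1 or -1) measurement outcome.
With 49 independent generators:
Total syndromes = 2^49
= 562949953421312

562949953421312


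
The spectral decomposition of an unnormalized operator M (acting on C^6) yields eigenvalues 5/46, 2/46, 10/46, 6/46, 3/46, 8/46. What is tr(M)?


tr(M) = sum of eigenvalues
= 5/46 + 2/46 + 10/46 + 6/46 + 3/46 + 8/46
= 34/46
= 0.7391

0.7391


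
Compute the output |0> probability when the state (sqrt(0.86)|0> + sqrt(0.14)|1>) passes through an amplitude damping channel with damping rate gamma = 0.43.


For amplitude damping with parameter gamma on state sqrt(a)|0> + sqrt(b)|1>:
alpha^2 = 0.86, beta^2 = 0.14
P(|0>) = alpha^2 + gamma * beta^2
= 0.86 + 0.43 * 0.14
= 0.86 + 0.0602
= 0.9202

0.9202


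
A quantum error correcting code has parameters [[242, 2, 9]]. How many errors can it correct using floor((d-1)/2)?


Code parameters: [[242, 2, 9]], distance d = 9.
Number of correctable errors = floor((d-1)/2)
= floor((9 - 1)/2)
= floor(8/2)
= 4

4


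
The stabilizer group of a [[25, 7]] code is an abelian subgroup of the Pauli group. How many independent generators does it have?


For an [[n,k]] stabilizer code:
Number of stabilizer generators = n - k
= 25 - 7
= 18

18


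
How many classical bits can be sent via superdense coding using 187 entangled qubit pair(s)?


Superdense coding allows 2 classical bits per shared entangled pair.
187 pair(s) -> 2 * 187 = 374 classical bits

374


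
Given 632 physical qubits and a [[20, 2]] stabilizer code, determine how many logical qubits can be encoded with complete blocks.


Each code block uses 20 physical qubits for 2 logical qubit(s).
Number of complete blocks = floor(632 / 20) = 31
Logical qubits = 31 * 2
= 62

62


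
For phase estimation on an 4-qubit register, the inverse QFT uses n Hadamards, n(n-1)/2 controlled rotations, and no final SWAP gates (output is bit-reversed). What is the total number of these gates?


Hadamard gates: 4
Controlled rotations: n*(n-1)/2 = 4*3/2 = 6
SWAP gates: 0 (omitted)
Total = 4 + 6
= 10

10


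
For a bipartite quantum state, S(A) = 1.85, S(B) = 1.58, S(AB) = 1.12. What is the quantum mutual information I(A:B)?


I(A:B) = S(A) + S(B) - S(AB)
= 1.85 + 1.58 - 1.12
= 2.3100

2.3100


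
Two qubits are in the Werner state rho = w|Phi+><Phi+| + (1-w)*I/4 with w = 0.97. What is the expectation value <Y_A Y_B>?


|Phi+> = (|00> + |11>)/sqrt(2)
For the pure Bell state, <Y_A Y_B> = -1 (Bell-state Pauli correlator).
The maximally-mixed part I/4 has tr(I/4 * P tensor P) = 0 for any traceless Pauli P.
So <Y_A Y_B>_rho = w * (-1) + (1 - w) * 0
= 0.97 * (-1)
= -0.9700

-0.9700


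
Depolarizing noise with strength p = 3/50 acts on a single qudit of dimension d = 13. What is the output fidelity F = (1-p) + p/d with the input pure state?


F = (1-p) + p/d
= (1 - 0.0600) + 0.0600/13
= 0.9400 + 0.0046
= 0.9446

0.9446


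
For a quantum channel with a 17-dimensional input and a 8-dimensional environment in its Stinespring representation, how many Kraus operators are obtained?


Tracing out the environment in an orthonormal basis {|i>_E} gives Kraus operators K_i = <i|_E U |0>_E.
Number of Kraus operators = dim(H_env) = d_env
= 8

8


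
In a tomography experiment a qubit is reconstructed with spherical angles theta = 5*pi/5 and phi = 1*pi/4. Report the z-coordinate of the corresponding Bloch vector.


theta = 3.1416, phi = 0.7854
r_z = cos(theta) = -1.0000

-1.0000


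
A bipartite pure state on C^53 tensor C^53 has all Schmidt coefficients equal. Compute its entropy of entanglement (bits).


For a maximally entangled state in d x d:
S = log2(d) = log2(53)
= 5.7279

5.7279


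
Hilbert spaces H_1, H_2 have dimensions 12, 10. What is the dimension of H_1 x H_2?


dim(H_1 x H_2) = 12 * 10
= 120

120


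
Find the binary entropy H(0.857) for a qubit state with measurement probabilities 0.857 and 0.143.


S = -p*log2(p) - (1-p)*log2(1-p)
p = 0.8570, 1-p = 0.1430
= -0.8570 * log2(0.8570) - 0.1430 * log2(0.1430)
= -(-0.1908) - (-0.4012)
= 0.5920

0.5920


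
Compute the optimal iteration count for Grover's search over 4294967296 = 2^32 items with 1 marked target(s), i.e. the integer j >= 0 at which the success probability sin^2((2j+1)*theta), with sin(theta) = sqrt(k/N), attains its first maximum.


After j Grover iterations the success probability is P(j) = sin^2((2j+1)*theta), where sin(theta) = sqrt(k/N).
N = 2^32 = 4294967296, k = 1
sin(theta) = sqrt(k/N) = 1.525878906e-05
theta = arcsin(sqrt(k/N)) = 1.525878906e-05 rad
P(j) reaches its first maximum when (2j+1)*theta is as close as possible to pi/2, i.e. j = round(pi/(4*theta) - 1/2).
pi/(4*theta) - 1/2 = 51471.3540
(For comparison, the common estimate pi/4 * sqrt(N/k) = 51471.8540; the exact maximiser is used here.)
Optimal iterations = 51471

51471


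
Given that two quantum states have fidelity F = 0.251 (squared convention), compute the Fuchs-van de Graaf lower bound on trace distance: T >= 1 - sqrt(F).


Fuchs-van de Graaf (squared-fidelity convention): 1 - sqrt(F) <= T <= sqrt(1 - F).
Lower bound: T >= 1 - sqrt(F)
sqrt(F) = sqrt(0.251) = 0.5010
T >= 1 - 0.5010
T >= 0.4990

0.4990


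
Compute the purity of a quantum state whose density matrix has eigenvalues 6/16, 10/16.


tr(rho^2) = sum of eigenvalues squared
= (6/16)^2 + (10/16)^2
= (36 + 100) / 256
= 136/256
= 0.5312

0.5312


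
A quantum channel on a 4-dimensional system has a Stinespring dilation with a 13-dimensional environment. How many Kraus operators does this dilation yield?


Tracing out the environment in an orthonormal basis {|i>_E} gives Kraus operators K_i = <i|_E U |0>_E.
Number of Kraus operators = dim(H_env) = d_env
= 13

13


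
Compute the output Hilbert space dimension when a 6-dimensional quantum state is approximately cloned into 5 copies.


Output space = H^(tensor 5) where dim(H) = 6
dim = 6^5
= 36 (after 2 factors)
= 216 (after 3 factors)
= 1296 (after 4 factors)
= 7776 (after 5 factors)
= 7776

7776


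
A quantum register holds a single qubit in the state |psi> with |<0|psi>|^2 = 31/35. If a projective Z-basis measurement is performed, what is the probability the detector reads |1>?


|alpha|^2 = 31/35 = 0.8857
|beta|^2 = 1 - 31/35 = 4/35 = 0.1143
P(|1>) = |beta|^2 = 0.1143

0.1143


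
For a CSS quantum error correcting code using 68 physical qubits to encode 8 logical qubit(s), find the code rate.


Code rate R = k/n
= 8/68
= 0.1176

0.1176


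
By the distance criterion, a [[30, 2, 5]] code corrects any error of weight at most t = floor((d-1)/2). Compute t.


Code parameters: [[30, 2, 5]], distance d = 5.
Number of correctable errors = floor((d-1)/2)
= floor((5 - 1)/2)
= floor(4/2)
= 2

2


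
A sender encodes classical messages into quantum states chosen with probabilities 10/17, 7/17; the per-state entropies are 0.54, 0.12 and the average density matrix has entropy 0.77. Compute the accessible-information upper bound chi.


chi = S(rho) - sum_i p_i * S(rho_i)
Weighted entropy = 10/17 * 0.54 + 7/17 * 0.12
= 0.3671
chi = 0.77 - 0.3671
= 0.4029

0.4029


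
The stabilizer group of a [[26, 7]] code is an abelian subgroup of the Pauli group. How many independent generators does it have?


For an [[n,k]] stabilizer code:
Number of stabilizer generators = n - k
= 26 - 7
= 19

19


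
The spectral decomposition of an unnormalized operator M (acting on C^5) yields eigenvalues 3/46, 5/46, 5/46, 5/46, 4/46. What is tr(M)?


tr(M) = sum of eigenvalues
= 3/46 + 5/46 + 5/46 + 5/46 + 4/46
= 22/46
= 0.4783

0.4783


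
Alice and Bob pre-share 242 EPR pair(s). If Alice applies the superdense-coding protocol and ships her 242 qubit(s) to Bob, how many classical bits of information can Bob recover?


Superdense coding allows 2 classical bits per shared entangled pair.
242 pair(s) -> 2 * 242 = 484 classical bits

484


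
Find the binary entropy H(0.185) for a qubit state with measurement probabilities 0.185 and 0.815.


S = -p*log2(p) - (1-p)*log2(1-p)
p = 0.1850, 1-p = 0.8150
= -0.1850 * log2(0.1850) - 0.8150 * log2(0.8150)
= -(-0.4504) - (-0.2405)
= 0.6909

0.6909


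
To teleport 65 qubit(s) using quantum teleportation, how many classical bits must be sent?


Quantum teleportation requires 2 classical bits per qubit teleported.
65 qubit(s) -> 2 * 65 = 130 classical bits

130


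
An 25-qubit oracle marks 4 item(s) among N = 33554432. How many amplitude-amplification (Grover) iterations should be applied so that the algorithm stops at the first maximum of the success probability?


After j Grover iterations the success probability is P(j) = sin^2((2j+1)*theta), where sin(theta) = sqrt(k/N).
N = 2^25 = 33554432, k = 4
sin(theta) = sqrt(k/N) = 0.000345266983
theta = arcsin(sqrt(k/N)) = 0.0003452669899 rad
P(j) reaches its first maximum when (2j+1)*theta is as close as possible to pi/2, i.e. j = round(pi/(4*theta) - 1/2).
pi/(4*theta) - 1/2 = 2274.2560
(For comparison, the common estimate pi/4 * sqrt(N/k) = 2274.7561; the exact maximiser is used here.)
Optimal iterations = 2274

2274


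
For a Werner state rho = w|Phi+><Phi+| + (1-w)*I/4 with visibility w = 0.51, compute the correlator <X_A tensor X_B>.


|Phi+> = (|00> + |11>)/sqrt(2)
For the pure Bell state, <X_A X_B> = +1 (Bell-state Pauli correlator).
The maximally-mixed part I/4 has tr(I/4 * P tensor P) = 0 for any traceless Pauli P.
So <X_A X_B>_rho = w * (+1) + (1 - w) * 0
= 0.51 * (+1)
= 0.5100

0.5100


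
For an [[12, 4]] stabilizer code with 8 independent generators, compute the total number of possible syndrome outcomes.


Each stabilizer generator gives a binary (+1 or -1) measurement outcome.
With 8 independent generators:
Total syndromes = 2^8
= 256

256


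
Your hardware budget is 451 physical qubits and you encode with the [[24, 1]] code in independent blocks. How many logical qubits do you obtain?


Each code block uses 24 physical qubits for 1 logical qubit(s).
Number of complete blocks = floor(451 / 24) = 18
Logical qubits = 18 * 1
= 18

18


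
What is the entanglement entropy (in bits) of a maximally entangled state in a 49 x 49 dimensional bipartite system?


For a maximally entangled state in d x d:
S = log2(d) = log2(49)
= 5.6147

5.6147


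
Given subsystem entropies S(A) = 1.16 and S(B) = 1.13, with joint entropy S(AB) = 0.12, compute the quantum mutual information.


I(A:B) = S(A) + S(B) - S(AB)
= 1.16 + 1.13 - 0.12
= 2.1700

2.1700


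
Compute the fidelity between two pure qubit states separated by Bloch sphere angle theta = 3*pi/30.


For states separated by angle theta on Bloch sphere:
F = cos^2(theta/2)
theta = 3*pi/30 = 0.3142
theta/2 = 0.1571
cos(theta/2) = 0.9877
F = 0.9755

0.9755


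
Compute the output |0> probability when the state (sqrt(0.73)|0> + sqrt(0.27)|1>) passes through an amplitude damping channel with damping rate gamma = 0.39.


For amplitude damping with parameter gamma on state sqrt(a)|0> + sqrt(b)|1>:
alpha^2 = 0.73, beta^2 = 0.27
P(|0>) = alpha^2 + gamma * beta^2
= 0.73 + 0.39 * 0.27
= 0.73 + 0.1053
= 0.8353

0.8353


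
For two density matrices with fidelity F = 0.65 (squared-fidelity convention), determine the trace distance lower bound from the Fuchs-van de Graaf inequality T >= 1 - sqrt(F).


Fuchs-van de Graaf (squared-fidelity convention): 1 - sqrt(F) <= T <= sqrt(1 - F).
Lower bound: T >= 1 - sqrt(F)
sqrt(F) = sqrt(0.65) = 0.8062
T >= 1 - 0.8062
T >= 0.1938

0.1938


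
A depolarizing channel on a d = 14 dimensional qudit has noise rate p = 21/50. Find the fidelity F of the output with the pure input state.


F = (1-p) + p/d
= (1 - 0.4200) + 0.4200/14
= 0.5800 + 0.0300
= 0.6100

0.6100


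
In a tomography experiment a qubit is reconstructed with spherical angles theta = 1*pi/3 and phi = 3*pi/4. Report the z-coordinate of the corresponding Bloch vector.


theta = 1.0472, phi = 2.3562
r_z = cos(theta) = 0.5000

0.5000


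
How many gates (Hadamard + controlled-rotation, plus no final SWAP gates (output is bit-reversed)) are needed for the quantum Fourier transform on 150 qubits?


Hadamard gates: 150
Controlled rotations: n*(n-1)/2 = 150*149/2 = 11175
SWAP gates: 0 (omitted)
Total = 150 + 11175
= 11325

11325


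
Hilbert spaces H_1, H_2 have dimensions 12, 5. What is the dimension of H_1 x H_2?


dim(H_1 x H_2) = 12 * 5
= 60

60


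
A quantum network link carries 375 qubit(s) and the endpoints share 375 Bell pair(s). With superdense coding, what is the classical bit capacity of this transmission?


Superdense coding allows 2 classical bits per shared entangled pair.
375 pair(s) -> 2 * 375 = 750 classical bits

750


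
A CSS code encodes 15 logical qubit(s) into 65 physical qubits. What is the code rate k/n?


Code rate R = k/n
= 15/65
= 0.2308

0.2308


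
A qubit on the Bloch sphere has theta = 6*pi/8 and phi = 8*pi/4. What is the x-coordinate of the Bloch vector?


theta = 2.3562, phi = 6.2832
r_x = sin(theta)*cos(phi) = 0.7071 * 1.0000
r_x = 0.7071

0.7071


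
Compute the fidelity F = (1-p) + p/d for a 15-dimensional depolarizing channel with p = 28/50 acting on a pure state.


F = (1-p) + p/d
= (1 - 0.5600) + 0.5600/15
= 0.4400 + 0.0373
= 0.4773

0.4773
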